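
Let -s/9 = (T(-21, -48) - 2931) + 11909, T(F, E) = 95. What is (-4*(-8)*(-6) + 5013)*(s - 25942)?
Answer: -518734779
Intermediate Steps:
s = -81657 (s = -9*((95 - 2931) + 11909) = -9*(-2836 + 11909) = -9*9073 = -81657)
(-4*(-8)*(-6) + 5013)*(s - 25942) = (-4*(-8)*(-6) + 5013)*(-81657 - 25942) = (32*(-6) + 5013)*(-107599) = (-192 + 5013)*(-107599) = 4821*(-107599) = -518734779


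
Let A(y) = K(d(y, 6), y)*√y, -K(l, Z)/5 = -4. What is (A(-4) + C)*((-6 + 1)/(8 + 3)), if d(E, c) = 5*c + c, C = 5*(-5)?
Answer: 125/11 - 200*I/11 ≈ 11.364 - 18.182*I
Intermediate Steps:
C = -25
d(E, c) = 6*c
K(l, Z) = 20 (K(l, Z) = -5*(-4) = 20)
A(y) = 20*√y
(A(-4) + C)*((-6 + 1)/(8 + 3)) = (20*√(-4) - 25)*((-6 + 1)/(8 + 3)) = (20*(2*I) - 25)*(-5/11) = (40*I - 25)*(-5*1/11) = (-25 + 40*I)*(-5/11) = 125/11 - 200*I/11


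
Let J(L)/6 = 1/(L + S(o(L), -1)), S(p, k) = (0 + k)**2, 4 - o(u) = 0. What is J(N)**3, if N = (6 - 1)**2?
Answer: 27/2197 ≈ 0.012289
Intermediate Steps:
o(u) = 4 (o(u) = 4 - 1*0 = 4 + 0 = 4)
S(p, k) = k**2
N = 25 (N = 5**2 = 25)
J(L) = 6/(1 + L) (J(L) = 6/(L + (-1)**2) = 6/(L + 1) = 6/(1 + L))
J(N)**3 = (6/(1 + 25))**3 = (6/26)**3 = (6*(1/26))**3 = (3/13)**3 = 27/2197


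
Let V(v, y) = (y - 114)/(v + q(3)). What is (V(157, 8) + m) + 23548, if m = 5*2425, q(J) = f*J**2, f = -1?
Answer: 2639749/74 ≈ 35672.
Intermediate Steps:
q(J) = -J**2
m = 12125
V(v, y) = (-114 + y)/(-9 + v) (V(v, y) = (y - 114)/(v - 1*3**2) = (-114 + y)/(v - 1*9) = (-114 + y)/(v - 9) = (-114 + y)/(-9 + v))
(V(157, 8) + m) + 23548 = ((-114 + 8)/(-9 + 157) + 12125) + 23548 = (-106/148 + 12125) + 23548 = ((1/148)*(-106) + 12125) + 23548 = (-53/74 + 12125) + 23548 = 897197/74 + 23548 = 2639749/74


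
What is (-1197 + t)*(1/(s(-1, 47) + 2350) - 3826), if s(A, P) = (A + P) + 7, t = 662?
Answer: 4918724195/2403 ≈ 2.0469e+6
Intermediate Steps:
s(A, P) = 7 + A + P
(-1197 + t)*(1/(s(-1, 47) + 2350) - 3826) = (-1197 + 662)*(1/((7 - 1 + 47) + 2350) - 3826) = -535*(1/(53 + 2350) - 3826) = -535*(1/2403 - 3826) = -535*(-9193877/2403) = 4918724195/2403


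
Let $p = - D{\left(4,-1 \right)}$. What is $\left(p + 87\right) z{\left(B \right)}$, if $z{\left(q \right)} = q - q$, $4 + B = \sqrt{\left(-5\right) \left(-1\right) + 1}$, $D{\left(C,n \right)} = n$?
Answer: $0$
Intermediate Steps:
$B = -4 + \sqrt{6}$ ($B = -4 + \sqrt{\left(-5\right) \left(-1\right) + 1} = -4 + \sqrt{5 + 1} = -4 + \sqrt{6} \approx -1.5505$)
$z{\left(q \right)} = 0$
$p = 1$ ($p = \left(-1\right) \left(-1\right) = 1$)
$\left(p + 87\right) z{\left(B \right)} = \left(1 + 87\right) 0 = 88 \cdot 0 = 0$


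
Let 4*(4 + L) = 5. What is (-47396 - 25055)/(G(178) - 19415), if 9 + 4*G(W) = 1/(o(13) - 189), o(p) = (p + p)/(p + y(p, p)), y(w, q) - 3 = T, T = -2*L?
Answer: 1170083650/313588609 ≈ 3.7313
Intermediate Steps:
L = -11/4 (L = -4 + (¼)*5 = -4 + 5/4 = -11/4 ≈ -2.7500)
T = 11/2 (T = -2*(-11/4) = 11/2 ≈ 5.5000)
y(w, q) = 17/2 (y(w, q) = 3 + 11/2 = 17/2)
o(p) = 2*p/(17/2 + p) (o(p) = (p + p)/(p + 17/2) = (2*p)/(17/2 + p) = 2*p/(17/2 + p))
G(W) = -36359/16150 (G(W) = -9/4 + 1/(4*(4*13/(17 + 2*13) - 189)) = -9/4 + 1/(4*(4*13/(17 + 26) - 189)) = -9/4 + 1/(4*(4*13/43 - 189)) = -9/4 + 1/(4*(4*13*(1/43) - 189)) = -9/4 + 1/(4*(52/43 - 189)) = -9/4 + 1/(4*(-8075/43)) = -9/4 + (¼)*(-43/8075) = -9/4 - 43/32300 = -36359/16150)
(-47396 - 25055)/(G(178) - 19415) = (-47396 - 25055)/(-36359/16150 - 19415) = -72451/(-313588609/16150) = -72451*(-16150/313588609) = 1170083650/313588609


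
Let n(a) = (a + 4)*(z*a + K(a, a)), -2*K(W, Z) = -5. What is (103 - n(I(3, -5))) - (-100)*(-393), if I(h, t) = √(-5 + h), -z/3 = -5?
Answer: -39177 - 125*I*√2/2 ≈ -39177.0 - 88.388*I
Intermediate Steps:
K(W, Z) = 5/2 (K(W, Z) = -½*(-5) = 5/2)
z = 15 (z = -3*(-5) = 15)
n(a) = (4 + a)*(5/2 + 15*a) (n(a) = (a + 4)*(15*a + 5/2) = (4 + a)*(5/2 + 15*a))
(103 - n(I(3, -5))) - (-100)*(-393) = (103 - (10 + 15*(√(-5 + 3))² + 125*√(-5 + 3)/2)) - (-100)*(-393) = (103 - (10 + 15*(√(-2))² + 125*√(-2)/2)) - 100*393 = (103 - (10 + 15*(I*√2)² + 125*(I*√2)/2)) - 39300 = (103 - (10 + 15*(-2) + 125*I*√2/2)) - 39300 = (103 - (10 - 30 + 125*I*√2/2)) - 39300 = (103 - (-20 + 125*I*√2/2)) - 39300 = (103 + (20 - 125*I*√2/2)) - 39300 = (123 - 125*I*√2/2) - 39300 = -39177 - 125*I*√2/2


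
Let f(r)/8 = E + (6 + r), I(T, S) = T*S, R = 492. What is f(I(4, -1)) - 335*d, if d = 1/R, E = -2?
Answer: -335/492 ≈ -0.68089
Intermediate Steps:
I(T, S) = S*T
d = 1/492 ≈ 0.0020325
f(r) = 32 + 8*r (f(r) = 8*(-2 + (6 + r)) = 8*(4 + r) = 32 + 8*r)
f(I(4, -1)) - 335*d = (32 + 8*(-1*4)) - 335*1/492 = (32 + 8*(-4)) - 335/492 = (32 - 32) - 335/492 = 0 - 335/492 = -335/492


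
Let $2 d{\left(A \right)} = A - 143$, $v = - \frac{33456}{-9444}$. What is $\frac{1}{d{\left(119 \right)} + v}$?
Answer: $- \frac{787}{6656} \approx -0.11824$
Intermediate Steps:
$v = \frac{2788}{787}$ ($v = \left(-33456\right) \left(- \frac{1}{9444}\right) = \frac{2788}{787} \approx 3.5426$)
$d{\left(A \right)} = - \frac{143}{2} + \frac{A}{2}$ ($d{\left(A \right)} = \frac{A - 143}{2} = \frac{-143 + A}{2} = - \frac{143}{2} + \frac{A}{2}$)
$\frac{1}{d{\left(119 \right)} + v} = \frac{1}{\left(- \frac{143}{2} + \frac{1}{2} \cdot 119\right) + \frac{2788}{787}} = \frac{1}{\left(- \frac{143}{2} + \frac{119}{2}\right) + \frac{2788}{787}} = \frac{1}{-12 + \frac{2788}{787}} = \frac{1}{- \frac{6656}{787}} = - \frac{787}{6656}$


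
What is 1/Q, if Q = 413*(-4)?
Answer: -1/1652 ≈ -0.00060533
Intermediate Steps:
Q = -1652
1/Q = 1/(-1652) = -1/1652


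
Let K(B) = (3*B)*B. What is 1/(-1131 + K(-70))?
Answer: 1/13569 ≈ 7.3697e-5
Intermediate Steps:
K(B) = 3*B²
1/(-1131 + K(-70)) = 1/(-1131 + 3*(-70)²) = 1/(-1131 + 3*4900) = 1/(-1131 + 14700) = 1/13569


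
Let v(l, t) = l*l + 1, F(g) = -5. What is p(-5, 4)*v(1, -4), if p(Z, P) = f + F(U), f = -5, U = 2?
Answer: -20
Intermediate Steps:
p(Z, P) = -10 (p(Z, P) = -5 - 5 = -10)
v(l, t) = 1 + l**2 (v(l, t) = l**2 + 1 = 1 + l**2)
p(-5, 4)*v(1, -4) = -10*(1 + 1**2) = -10*(1 + 1) = -10*2 = -20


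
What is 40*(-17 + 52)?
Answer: 1400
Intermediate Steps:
40*(-17 + 52) = 40*35 = 1400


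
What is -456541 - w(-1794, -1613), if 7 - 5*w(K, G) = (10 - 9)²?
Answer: -2282711/5 ≈ -4.5654e+5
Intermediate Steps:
w(K, G) = 6/5 (w(K, G) = 7/5 - (10 - 9)²/5 = 7/5 - ⅕*1² = 7/5 - ⅕*1 = 7/5 - ⅕ = 6/5)
-456541 - w(-1794, -1613) = -456541 - 1*6/5 = -456541 - 6/5 = -2282711/5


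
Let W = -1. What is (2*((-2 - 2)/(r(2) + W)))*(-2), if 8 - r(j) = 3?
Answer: 4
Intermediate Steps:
r(j) = 5 (r(j) = 8 - 1*3 = 8 - 3 = 5)
(2*((-2 - 2)/(r(2) + W)))*(-2) = (2*((-2 - 2)/(5 - 1)))*(-2) = (2*(-4/4))*(-2) = (2*(-4*¼))*(-2) = (2*(-1))*(-2) = -2*(-2) = 4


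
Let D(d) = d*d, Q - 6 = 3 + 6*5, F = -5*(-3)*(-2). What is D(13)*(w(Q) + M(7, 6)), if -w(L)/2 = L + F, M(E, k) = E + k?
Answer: -845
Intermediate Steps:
F = -30 (F = 15*(-2) = -30)
Q = 39 (Q = 6 + (3 + 6*5) = 6 + (3 + 30) = 6 + 33 = 39)
w(L) = 60 - 2*L (w(L) = -2*(L - 30) = -2*(-30 + L) = 60 - 2*L)
D(d) = d²
D(13)*(w(Q) + M(7, 6)) = 13²*((60 - 2*39) + (7 + 6)) = 169*((60 - 78) + 13) = 169*(-18 + 13) = 169*(-5) = -845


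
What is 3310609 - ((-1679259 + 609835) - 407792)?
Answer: 4787825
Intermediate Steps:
3310609 - ((-1679259 + 609835) - 407792) = 3310609 - (-1069424 - 407792) = 3310609 - 1*(-1477216) = 3310609 + 1477216 = 4787825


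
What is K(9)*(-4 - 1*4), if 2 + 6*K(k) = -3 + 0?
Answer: 20/3 ≈ 6.6667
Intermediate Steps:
K(k) = -⅚ (K(k) = -⅓ + (-3 + 0)/6 = -⅓ + (⅙)*(-3) = -⅓ - ½ = -⅚)
K(9)*(-4 - 1*4) = -5*(-4 - 1*4)/6 = -5*(-4 - 4)/6 = -⅚*(-8) = 20/3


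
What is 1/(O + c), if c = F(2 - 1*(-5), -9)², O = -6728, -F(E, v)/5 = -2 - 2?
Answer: -1/6328 ≈ -0.00015803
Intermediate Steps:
F(E, v) = 20 (F(E, v) = -5*(-2 - 2) = -5*(-4) = 20)
c = 400 (c = 20² = 400)
1/(O + c) = 1/(-6728 + 400) = 1/(-6328) = -1/6328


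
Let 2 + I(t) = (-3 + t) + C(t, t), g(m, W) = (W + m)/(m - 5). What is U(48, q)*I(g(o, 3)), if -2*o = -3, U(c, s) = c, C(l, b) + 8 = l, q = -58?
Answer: -5232/7 ≈ -747.43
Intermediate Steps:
C(l, b) = -8 + l
o = 3/2 (o = -½*(-3) = 3/2 ≈ 1.5000)
g(m, W) = (W + m)/(-5 + m)
I(t) = -13 + 2*t (I(t) = -2 + ((-3 + t) + (-8 + t)) = -2 + (-11 + 2*t) = -13 + 2*t)
U(48, q)*I(g(o, 3)) = 48*(-13 + 2*((3 + 3/2)/(-5 + 3/2))) = 48*(-13 + 2*((9/2)/(-7/2))) = 48*(-13 + 2*(-2/7*9/2)) = 48*(-13 + 2*(-9/7)) = 48*(-13 - 18/7) = 48*(-109/7) = -5232/7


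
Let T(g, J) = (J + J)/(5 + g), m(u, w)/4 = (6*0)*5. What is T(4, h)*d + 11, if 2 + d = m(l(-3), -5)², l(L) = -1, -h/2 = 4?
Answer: 131/9 ≈ 14.556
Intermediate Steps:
h = -8 (h = -2*4 = -8)
m(u, w) = 0 (m(u, w) = 4*((6*0)*5) = 4*(0*5) = 4*0 = 0)
T(g, J) = 2*J/(5 + g) (T(g, J) = (2*J)/(5 + g) = 2*J/(5 + g))
d = -2 (d = -2 + 0² = -2 + 0 = -2)
T(4, h)*d + 11 = (2*(-8)/(5 + 4))*(-2) + 11 = (2*(-8)/9)*(-2) + 11 = (2*(-8)*(⅑))*(-2) + 11 = -16/9*(-2) + 11 = 32/9 + 11 = 131/9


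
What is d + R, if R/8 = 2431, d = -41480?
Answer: -22032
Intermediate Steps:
R = 19448 (R = 8*2431 = 19448)
d + R = -41480 + 19448 = -22032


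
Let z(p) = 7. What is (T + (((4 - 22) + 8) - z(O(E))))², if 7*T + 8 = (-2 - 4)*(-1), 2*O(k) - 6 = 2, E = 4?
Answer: 14641/49 ≈ 298.80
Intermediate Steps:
O(k) = 4 (O(k) = 3 + (½)*2 = 3 + 1 = 4)
T = -2/7 (T = -8/7 + ((-2 - 4)*(-1))/7 = -8/7 + (-6*(-1))/7 = -8/7 + (⅐)*6 = -8/7 + 6/7 = -2/7 ≈ -0.28571)
(T + (((4 - 22) + 8) - z(O(E))))² = (-2/7 + (((4 - 22) + 8) - 1*7))² = (-2/7 + ((-18 + 8) - 7))² = (-2/7 + (-10 - 7))² = (-2/7 - 17)² = (-121/7)² = 14641/49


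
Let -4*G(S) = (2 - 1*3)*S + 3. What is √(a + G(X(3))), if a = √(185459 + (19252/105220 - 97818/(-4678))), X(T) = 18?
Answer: √(56784305032290375 + 246109580*√702157212596774211015)/123054790 ≈ 20.843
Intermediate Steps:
G(S) = -¾ + S/4 (G(S) = -((2 - 1*3)*S + 3)/4 = -((2 - 3)*S + 3)/4 = -(-S + 3)/4 = -(3 - S)/4 = -¾ + S/4)
a = √702157212596774211015/61527395 (a = √(185459 + (19252*(1/105220) - 97818*(-1/4678))) = √(185459 + (4813/26305 + 48909/2339)) = √(185459 + 1297808852/61527395) = √(11412106958157/61527395) = √702157212596774211015/61527395 ≈ 430.67)
√(a + G(X(3))) = √(√702157212596774211015/61527395 + (-¾ + (¼)*18)) = √(√702157212596774211015/61527395 + (-¾ + 9/2)) = √(√702157212596774211015/61527395 + 15/4) = √(15/4 + √702157212596774211015/61527395)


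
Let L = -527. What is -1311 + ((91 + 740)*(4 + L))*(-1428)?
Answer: 620626053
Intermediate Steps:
-1311 + ((91 + 740)*(4 + L))*(-1428) = -1311 + ((91 + 740)*(4 - 527))*(-1428) = -1311 + (831*(-523))*(-1428) = -1311 - 434613*(-1428) = -1311 + 620627364 = 620626053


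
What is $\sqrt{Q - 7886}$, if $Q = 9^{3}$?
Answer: $i \sqrt{7157} \approx 84.599 i$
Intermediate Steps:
$Q = 729$
$\sqrt{Q - 7886} = \sqrt{729 - 7886} = \sqrt{-7157} = i \sqrt{7157}$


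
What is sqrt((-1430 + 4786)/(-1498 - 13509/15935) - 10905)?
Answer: I*sqrt(6222057377027918045)/23884139 ≈ 104.44*I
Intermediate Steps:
sqrt((-1430 + 4786)/(-1498 - 13509/15935) - 10905) = sqrt(3356/(-1498 - 13509*1/15935) - 10905) = sqrt(3356/(-1498 - 13509/15935) - 10905) = sqrt(3356/(-23884139/15935) - 10905) = sqrt(3356*(-15935/23884139) - 10905) = sqrt(-53477860/23884139 - 10905) = sqrt(-260510013655/23884139) = I*sqrt(6222057377027918045)/23884139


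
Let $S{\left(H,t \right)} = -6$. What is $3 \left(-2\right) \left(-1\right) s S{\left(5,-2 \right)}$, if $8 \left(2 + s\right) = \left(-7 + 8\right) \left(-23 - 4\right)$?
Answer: $\frac{387}{2} \approx 193.5$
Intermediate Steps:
$s = - \frac{43}{8}$ ($s = -2 + \frac{\left(-7 + 8\right) \left(-23 - 4\right)}{8} = -2 + \frac{1 \left(-27\right)}{8} = -2 + \frac{1}{8} \left(-27\right) = -2 - \frac{27}{8} = - \frac{43}{8} \approx -5.375$)
$3 \left(-2\right) \left(-1\right) s S{\left(5,-2 \right)} = 3 \left(-2\right) \left(-1\right) \left(- \frac{43}{8}\right) \left(-6\right) = \left(-6\right) \left(-1\right) \left(- \frac{43}{8}\right) \left(-6\right) = 6 \left(- \frac{43}{8}\right) \left(-6\right) = \left(- \frac{129}{4}\right) \left(-6\right) = \frac{387}{2}$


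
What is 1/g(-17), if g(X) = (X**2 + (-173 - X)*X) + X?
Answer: 1/2924 ≈ 0.00034200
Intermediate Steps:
g(X) = X + X**2 + X*(-173 - X) (g(X) = (X**2 + X*(-173 - X)) + X = X + X**2 + X*(-173 - X))
1/g(-17) = 1/(-172*(-17)) = 1/2924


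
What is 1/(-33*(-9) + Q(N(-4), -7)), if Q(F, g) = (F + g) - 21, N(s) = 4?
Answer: 1/273 ≈ 0.0036630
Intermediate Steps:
Q(F, g) = -21 + F + g
1/(-33*(-9) + Q(N(-4), -7)) = 1/(-33*(-9) + (-21 + 4 - 7)) = 1/(297 - 24) = 1/273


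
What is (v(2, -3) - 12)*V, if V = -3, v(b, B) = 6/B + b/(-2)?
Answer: 45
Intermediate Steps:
v(b, B) = 6/B - b/2 (v(b, B) = 6/B + b*(-1/2) = 6/B - b/2)
(v(2, -3) - 12)*V = ((6/(-3) - 1/2*2) - 12)*(-3) = ((6*(-1/3) - 1) - 12)*(-3) = ((-2 - 1) - 12)*(-3) = (-3 - 12)*(-3) = -15*(-3) = 45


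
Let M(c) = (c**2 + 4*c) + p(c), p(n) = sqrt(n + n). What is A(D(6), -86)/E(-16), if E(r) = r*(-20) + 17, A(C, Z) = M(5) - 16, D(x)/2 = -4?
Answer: 29/337 + sqrt(10)/337 ≈ 0.095437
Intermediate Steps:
p(n) = sqrt(2)*sqrt(n) (p(n) = sqrt(2*n) = sqrt(2)*sqrt(n))
D(x) = -8 (D(x) = 2*(-4) = -8)
M(c) = c**2 + 4*c + sqrt(2)*sqrt(c) (M(c) = (c**2 + 4*c) + sqrt(2)*sqrt(c) = c**2 + 4*c + sqrt(2)*sqrt(c))
A(C, Z) = 29 + sqrt(10) (A(C, Z) = (5**2 + 4*5 + sqrt(2)*sqrt(5)) - 16 = (25 + 20 + sqrt(10)) - 16 = (45 + sqrt(10)) - 16 = 29 + sqrt(10))
E(r) = 17 - 20*r (E(r) = -20*r + 17 = 17 - 20*r)
A(D(6), -86)/E(-16) = (29 + sqrt(10))/(17 - 20*(-16)) = (29 + sqrt(10))/(17 + 320) = (29 + sqrt(10))/337 = (29 + sqrt(10))*(1/337) = 29/337 + sqrt(10)/337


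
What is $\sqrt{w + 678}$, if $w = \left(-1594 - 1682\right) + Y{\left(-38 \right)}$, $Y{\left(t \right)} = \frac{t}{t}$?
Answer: $7 i \sqrt{53} \approx 50.961 i$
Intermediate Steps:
$Y{\left(t \right)} = 1$
$w = -3275$ ($w = \left(-1594 - 1682\right) + 1 = -3276 + 1 = -3275$)
$\sqrt{w + 678} = \sqrt{-3275 + 678} = \sqrt{-2597} = 7 i \sqrt{53}$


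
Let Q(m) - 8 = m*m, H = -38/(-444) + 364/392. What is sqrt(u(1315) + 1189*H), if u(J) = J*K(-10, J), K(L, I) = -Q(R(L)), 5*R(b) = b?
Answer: 4*I*sqrt(549927966)/777 ≈ 120.72*I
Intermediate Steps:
R(b) = b/5
H = 788/777 (H = -38*(-1/444) + 364*(1/392) = 19/222 + 13/14 = 788/777 ≈ 1.0142)
Q(m) = 8 + m**2 (Q(m) = 8 + m*m = 8 + m**2)
K(L, I) = -8 - L**2/25 (K(L, I) = -(8 + (L/5)**2) = -(8 + L**2/25) = -8 - L**2/25)
u(J) = -12*J (u(J) = J*(-8 - 1/25*(-10)**2) = J*(-8 - 1/25*100) = J*(-8 - 4) = J*(-12) = -12*J)
sqrt(u(1315) + 1189*H) = sqrt(-12*1315 + 1189*(788/777)) = sqrt(-15780 + 936932/777) = sqrt(-11324128/777) = 4*I*sqrt(549927966)/777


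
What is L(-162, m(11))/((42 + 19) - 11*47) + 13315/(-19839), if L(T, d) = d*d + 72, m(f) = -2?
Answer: -11081/13226 ≈ -0.83782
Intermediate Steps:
L(T, d) = 72 + d² (L(T, d) = d² + 72 = 72 + d²)
L(-162, m(11))/((42 + 19) - 11*47) + 13315/(-19839) = (72 + (-2)²)/((42 + 19) - 11*47) + 13315/(-19839) = (72 + 4)/(61 - 517) + 13315*(-1/19839) = 76/(-456) - 13315/19839 = 76*(-1/456) - 13315/19839 = -⅙ - 13315/19839 = -11081/13226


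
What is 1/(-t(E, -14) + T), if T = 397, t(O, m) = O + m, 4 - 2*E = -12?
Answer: 1/403 ≈ 0.0024814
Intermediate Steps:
E = 8 (E = 2 - ½*(-12) = 2 + 6 = 8)
1/(-t(E, -14) + T) = 1/(-(8 - 14) + 397) = 1/(-1*(-6) + 397) = 1/(6 + 397) = 1/403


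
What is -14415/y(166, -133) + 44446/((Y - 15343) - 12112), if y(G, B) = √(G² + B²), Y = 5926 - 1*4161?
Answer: -22223/12845 - 2883*√45245/9049 ≈ -69.499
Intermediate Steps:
Y = 1765 (Y = 5926 - 4161 = 1765)
y(G, B) = √(B² + G²)
-14415/y(166, -133) + 44446/((Y - 15343) - 12112) = -14415/√((-133)² + 166²) + 44446/((1765 - 15343) - 12112) = -14415/√(17689 + 27556) + 44446/(-13578 - 12112) = -14415*√45245/45245 + 44446/(-25690) = -2883*√45245/9049 + 44446*(-1/25690) = -2883*√45245/9049 - 22223/12845 = -22223/12845 - 2883*√45245/9049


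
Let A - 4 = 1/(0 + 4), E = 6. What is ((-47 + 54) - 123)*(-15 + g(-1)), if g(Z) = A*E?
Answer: -1218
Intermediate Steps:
A = 17/4 (A = 4 + 1/(0 + 4) = 4 + 1/4 = 4 + ¼ = 17/4 ≈ 4.2500)
g(Z) = 51/2 (g(Z) = (17/4)*6 = 51/2)
((-47 + 54) - 123)*(-15 + g(-1)) = ((-47 + 54) - 123)*(-15 + 51/2) = (7 - 123)*(21/2) = -116*21/2 = -1218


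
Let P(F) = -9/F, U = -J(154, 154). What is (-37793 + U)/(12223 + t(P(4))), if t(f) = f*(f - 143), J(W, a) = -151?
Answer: -602272/200797 ≈ -2.9994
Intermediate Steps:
U = 151 (U = -1*(-151) = 151)
t(f) = f*(-143 + f)
(-37793 + U)/(12223 + t(P(4))) = (-37793 + 151)/(12223 + (-9/4)*(-143 - 9/4)) = -37642/(12223 + (-9*1/4)*(-143 - 9*1/4)) = -37642/(12223 - 9*(-143 - 9/4)/4) = -37642/(12223 - 9/4*(-581/4)) = -37642/(12223 + 5229/16) = -37642/200797/16 = -37642*16/200797 = -602272/200797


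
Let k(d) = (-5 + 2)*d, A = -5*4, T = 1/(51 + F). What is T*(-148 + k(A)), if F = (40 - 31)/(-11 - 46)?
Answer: -836/483 ≈ -1.7308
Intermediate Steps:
F = -3/19 (F = 9/(-57) = 9*(-1/57) = -3/19 ≈ -0.15789)
T = 19/966 (T = 1/(51 - 3/19) = 1/(966/19) = 19/966 ≈ 0.019669)
A = -20
k(d) = -3*d
T*(-148 + k(A)) = 19*(-148 - 3*(-20))/966 = 19*(-148 + 60)/966 = (19/966)*(-88) = -836/483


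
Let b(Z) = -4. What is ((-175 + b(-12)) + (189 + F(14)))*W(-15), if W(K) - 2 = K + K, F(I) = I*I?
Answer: -5768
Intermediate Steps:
F(I) = I²
W(K) = 2 + 2*K (W(K) = 2 + (K + K) = 2 + 2*K)
((-175 + b(-12)) + (189 + F(14)))*W(-15) = ((-175 - 4) + (189 + 14²))*(2 + 2*(-15)) = (-179 + (189 + 196))*(2 - 30) = (-179 + 385)*(-28) = 206*(-28) = -5768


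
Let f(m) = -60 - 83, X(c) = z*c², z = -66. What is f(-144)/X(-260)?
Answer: 1/31200 ≈ 3.2051e-5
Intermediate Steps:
X(c) = -66*c²
f(m) = -143
f(-144)/X(-260) = -143/((-66*(-260)²)) = -143/((-66*67600)) = -143/(-4461600) = -143*(-1/4461600) = 1/31200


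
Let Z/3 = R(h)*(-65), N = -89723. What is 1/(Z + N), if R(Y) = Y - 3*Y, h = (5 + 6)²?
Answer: -1/42533 ≈ -2.3511e-5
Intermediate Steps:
h = 121 (h = 11² = 121)
R(Y) = -2*Y
Z = 47190 (Z = 3*(-2*121*(-65)) = 3*(-242*(-65)) = 3*15730 = 47190)
1/(Z + N) = 1/(47190 - 89723) = 1/(-42533) = -1/42533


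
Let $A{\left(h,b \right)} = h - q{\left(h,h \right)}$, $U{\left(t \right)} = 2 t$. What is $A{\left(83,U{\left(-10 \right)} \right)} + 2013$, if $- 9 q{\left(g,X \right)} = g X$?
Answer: $\frac{25753}{9} \approx 2861.4$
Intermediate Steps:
$q{\left(g,X \right)} = - \frac{X g}{9}$ ($q{\left(g,X \right)} = - \frac{g X}{9} = - \frac{X g}{9}$)
$A{\left(h,b \right)} = h + \frac{h^{2}}{9}$ ($A{\left(h,b \right)} = h - - \frac{h h}{9} = h - - \frac{h^{2}}{9} = h + \frac{h^{2}}{9}$)
$A{\left(83,U{\left(-10 \right)} \right)} + 2013 = \frac{1}{9} \cdot 83 \left(9 + 83\right) + 2013 = \frac{1}{9} \cdot 83 \cdot 92 + 2013 = \frac{7636}{9} + 2013 = \frac{25753}{9}$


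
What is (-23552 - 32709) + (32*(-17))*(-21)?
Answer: -44837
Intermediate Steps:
(-23552 - 32709) + (32*(-17))*(-21) = -56261 - 544*(-21) = -56261 + 11424 = -44837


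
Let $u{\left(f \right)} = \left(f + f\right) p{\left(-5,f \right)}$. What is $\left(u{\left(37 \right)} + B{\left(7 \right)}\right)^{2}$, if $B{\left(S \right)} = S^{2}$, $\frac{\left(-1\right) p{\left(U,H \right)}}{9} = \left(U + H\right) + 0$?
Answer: $452115169$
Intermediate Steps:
$p{\left(U,H \right)} = - 9 H - 9 U$ ($p{\left(U,H \right)} = - 9 \left(\left(U + H\right) + 0\right) = - 9 \left(\left(H + U\right) + 0\right) = - 9 \left(H + U\right) = - 9 H - 9 U$)
$u{\left(f \right)} = 2 f \left(45 - 9 f\right)$ ($u{\left(f \right)} = \left(f + f\right) \left(- 9 f - -45\right) = 2 f \left(- 9 f + 45\right) = 2 f \left(45 - 9 f\right)$)
$\left(u{\left(37 \right)} + B{\left(7 \right)}\right)^{2} = \left(18 \cdot 37 \left(5 - 37\right) + 7^{2}\right)^{2} = \left(18 \cdot 37 \left(5 - 37\right) + 49\right)^{2} = \left(18 \cdot 37 \left(-32\right) + 49\right)^{2} = \left(-21312 + 49\right)^{2} = \left(-21263\right)^{2} = 452115169$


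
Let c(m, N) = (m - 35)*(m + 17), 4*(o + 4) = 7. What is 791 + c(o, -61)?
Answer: 3865/16 ≈ 241.56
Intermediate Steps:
o = -9/4 (o = -4 + (¼)*7 = -4 + 7/4 = -9/4 ≈ -2.2500)
c(m, N) = (-35 + m)*(17 + m)
791 + c(o, -61) = 791 + (-595 + (-9/4)² - 18*(-9/4)) = 791 + (-595 + 81/16 + 81/2) = 791 - 8791/16 = 3865/16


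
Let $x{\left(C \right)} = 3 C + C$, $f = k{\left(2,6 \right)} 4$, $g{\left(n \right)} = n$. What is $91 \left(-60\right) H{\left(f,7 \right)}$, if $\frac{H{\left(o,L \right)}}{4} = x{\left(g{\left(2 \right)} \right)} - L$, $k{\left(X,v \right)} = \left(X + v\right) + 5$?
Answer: $-21840$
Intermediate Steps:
$k{\left(X,v \right)} = 5 + X + v$
$f = 52$ ($f = \left(5 + 2 + 6\right) 4 = 13 \cdot 4 = 52$)
$x{\left(C \right)} = 4 C$
$H{\left(o,L \right)} = 32 - 4 L$ ($H{\left(o,L \right)} = 4 \left(4 \cdot 2 - L\right) = 4 \left(8 - L\right) = 32 - 4 L$)
$91 \left(-60\right) H{\left(f,7 \right)} = 91 \left(-60\right) \left(32 - 28\right) = - 5460 \left(32 - 28\right) = \left(-5460\right) 4 = -21840$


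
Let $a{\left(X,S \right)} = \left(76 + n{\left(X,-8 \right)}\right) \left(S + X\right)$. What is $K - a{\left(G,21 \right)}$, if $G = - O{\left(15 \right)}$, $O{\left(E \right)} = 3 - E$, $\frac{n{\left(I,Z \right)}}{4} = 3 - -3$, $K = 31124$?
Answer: $27824$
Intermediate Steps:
$n{\left(I,Z \right)} = 24$ ($n{\left(I,Z \right)} = 4 \left(3 - -3\right) = 4 \left(3 + 3\right) = 4 \cdot 6 = 24$)
$G = 12$ ($G = - (3 - 15) = \left(-1\right) \left(-12\right) = 12$)
$a{\left(X,S \right)} = 100 S + 100 X$ ($a{\left(X,S \right)} = \left(76 + 24\right) \left(S + X\right) = 100 \left(S + X\right) = 100 S + 100 X$)
$K - a{\left(G,21 \right)} = 31124 - \left(100 \cdot 21 + 100 \cdot 12\right) = 31124 - \left(2100 + 1200\right) = 31124 - 3300 = 27824$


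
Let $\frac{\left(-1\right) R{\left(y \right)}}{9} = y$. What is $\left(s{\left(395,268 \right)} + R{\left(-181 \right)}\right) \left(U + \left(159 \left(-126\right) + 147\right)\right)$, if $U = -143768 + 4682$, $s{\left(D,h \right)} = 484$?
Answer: $-335909949$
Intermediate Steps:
$R{\left(y \right)} = - 9 y$
$U = -139086$
$\left(s{\left(395,268 \right)} + R{\left(-181 \right)}\right) \left(U + \left(159 \left(-126\right) + 147\right)\right) = \left(484 - -1629\right) \left(-139086 + \left(159 \left(-126\right) + 147\right)\right) = \left(484 + 1629\right) \left(-139086 + \left(-20034 + 147\right)\right) = 2113 \left(-139086 - 19887\right) = 2113 \left(-158973\right) = -335909949$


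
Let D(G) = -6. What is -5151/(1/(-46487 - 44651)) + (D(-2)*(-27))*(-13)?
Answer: 469449732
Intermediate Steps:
-5151/(1/(-46487 - 44651)) + (D(-2)*(-27))*(-13) = -5151/(1/(-46487 - 44651)) - 6*(-27)*(-13) = -5151/(1/(-91138)) + 162*(-13) = -5151/(-1/91138) - 2106 = -5151*(-91138) - 2106 = 469451838 - 2106 = 469449732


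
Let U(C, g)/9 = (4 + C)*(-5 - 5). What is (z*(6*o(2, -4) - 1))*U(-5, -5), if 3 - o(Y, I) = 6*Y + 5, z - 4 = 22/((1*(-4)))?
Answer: 11475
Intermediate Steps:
U(C, g) = -360 - 90*C (U(C, g) = 9*((4 + C)*(-5 - 5)) = 9*((4 + C)*(-10)) = 9*(-40 - 10*C) = -360 - 90*C)
z = -3/2 (z = 4 + 22/((1*(-4))) = 4 + 22/(-4) = 4 + 22*(-¼) = 4 - 11/2 = -3/2 ≈ -1.5000)
o(Y, I) = -2 - 6*Y (o(Y, I) = 3 - (6*Y + 5) = 3 - (5 + 6*Y) = 3 + (-5 - 6*Y) = -2 - 6*Y)
(z*(6*o(2, -4) - 1))*U(-5, -5) = (-3*(6*(-2 - 6*2) - 1)/2)*(-360 - 90*(-5)) = (-3*(6*(-2 - 12) - 1)/2)*(-360 + 450) = -3*(6*(-14) - 1)/2*90 = -3*(-84 - 1)/2*90 = -3/2*(-85)*90 = (255/2)*90 = 11475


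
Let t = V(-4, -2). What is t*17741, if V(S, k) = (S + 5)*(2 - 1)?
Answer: 17741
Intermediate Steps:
V(S, k) = 5 + S (V(S, k) = (5 + S)*1 = 5 + S)
t = 1 (t = 5 - 4 = 1)
t*17741 = 1*17741 = 17741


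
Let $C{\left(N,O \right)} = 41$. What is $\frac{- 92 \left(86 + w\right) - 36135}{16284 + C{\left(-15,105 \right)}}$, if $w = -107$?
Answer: $- \frac{34203}{16325} \approx -2.0951$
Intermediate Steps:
$\frac{- 92 \left(86 + w\right) - 36135}{16284 + C{\left(-15,105 \right)}} = \frac{- 92 \left(86 - 107\right) - 36135}{16284 + 41} = \frac{\left(-92\right) \left(-21\right) - 36135}{16325} = \left(1932 - 36135\right) \frac{1}{16325} = \left(-34203\right) \frac{1}{16325} = - \frac{34203}{16325}$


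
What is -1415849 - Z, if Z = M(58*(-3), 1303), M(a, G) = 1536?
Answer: -1417385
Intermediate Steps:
Z = 1536
-1415849 - Z = -1415849 - 1*1536 = -1415849 - 1536 = -1417385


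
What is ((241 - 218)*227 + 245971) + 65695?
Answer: 316887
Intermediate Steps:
((241 - 218)*227 + 245971) + 65695 = (23*227 + 245971) + 65695 = (5221 + 245971) + 65695 = 251192 + 65695 = 316887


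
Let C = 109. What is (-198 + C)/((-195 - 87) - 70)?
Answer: 89/352 ≈ 0.25284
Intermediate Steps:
(-198 + C)/((-195 - 87) - 70) = (-198 + 109)/((-195 - 87) - 70) = -89/(-282 - 70) = -89/(-352) = -89*(-1/352) = 89/352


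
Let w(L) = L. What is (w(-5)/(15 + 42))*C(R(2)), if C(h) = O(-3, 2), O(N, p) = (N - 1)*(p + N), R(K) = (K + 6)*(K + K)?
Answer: -20/57 ≈ -0.35088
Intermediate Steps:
R(K) = 2*K*(6 + K) (R(K) = (6 + K)*(2*K) = 2*K*(6 + K))
O(N, p) = (-1 + N)*(N + p)
C(h) = 4 (C(h) = (-3)**2 - 1*(-3) - 1*2 - 3*2 = 9 + 3 - 2 - 6 = 4)
(w(-5)/(15 + 42))*C(R(2)) = -5/(15 + 42)*4 = -5/57*4 = -20/57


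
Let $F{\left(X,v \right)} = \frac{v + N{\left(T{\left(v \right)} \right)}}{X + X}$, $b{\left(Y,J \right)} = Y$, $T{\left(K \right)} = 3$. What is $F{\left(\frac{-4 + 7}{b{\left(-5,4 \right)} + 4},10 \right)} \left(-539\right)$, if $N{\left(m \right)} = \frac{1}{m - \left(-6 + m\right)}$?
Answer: $\frac{32879}{36} \approx 913.31$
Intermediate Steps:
$N{\left(m \right)} = \frac{1}{6}$
$F{\left(X,v \right)} = \frac{\frac{1}{6} + v}{2 X}$ ($F{\left(X,v \right)} = \frac{v + \frac{1}{6}}{X + X} = \frac{\frac{1}{6} + v}{2 X}$)
$F{\left(\frac{-4 + 7}{b{\left(-5,4 \right)} + 4},10 \right)} \left(-539\right) = \frac{1 + 6 \cdot 10}{12 \frac{-4 + 7}{-5 + 4}} \left(-539\right) = \frac{1 + 60}{12 \frac{3}{-1}} \left(-539\right) = \frac{1}{12} \frac{1}{3 \left(-1\right)} 61 \left(-539\right) = \frac{1}{12} \frac{1}{-3} \cdot 61 \left(-539\right) = \frac{1}{12} \left(- \frac{1}{3}\right) 61 \left(-539\right) = \left(- \frac{61}{36}\right) \left(-539\right) = \frac{32879}{36}$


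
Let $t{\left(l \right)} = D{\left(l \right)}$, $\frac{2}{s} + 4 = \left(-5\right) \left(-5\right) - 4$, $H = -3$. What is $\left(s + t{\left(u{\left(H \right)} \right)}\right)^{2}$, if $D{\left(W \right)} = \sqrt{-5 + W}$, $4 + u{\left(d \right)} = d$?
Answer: $- \frac{3464}{289} + \frac{8 i \sqrt{3}}{17} \approx -11.986 + 0.81508 i$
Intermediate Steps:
$u{\left(d \right)} = -4 + d$
$s = \frac{2}{17}$ ($s = \frac{2}{-4 - -21} = \frac{2}{-4 + \left(25 - 4\right)} = \frac{2}{-4 + 21} = \frac{2}{17} \approx 0.11765$)
$t{\left(l \right)} = \sqrt{-5 + l}$
$\left(s + t{\left(u{\left(H \right)} \right)}\right)^{2} = \left(\frac{2}{17} + \sqrt{-5 - 7}\right)^{2} = \left(\frac{2}{17} + \sqrt{-12}\right)^{2} = \left(\frac{2}{17} + 2 i \sqrt{3}\right)^{2}$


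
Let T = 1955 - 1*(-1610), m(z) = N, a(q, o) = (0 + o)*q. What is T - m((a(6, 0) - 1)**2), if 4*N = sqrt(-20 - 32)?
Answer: 3565 - I*sqrt(13)/2 ≈ 3565.0 - 1.8028*I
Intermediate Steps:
a(q, o) = o*q
N = I*sqrt(13)/2 (N = sqrt(-20 - 32)/4 = sqrt(-52)/4 = (2*I*sqrt(13))/4 = I*sqrt(13)/2 ≈ 1.8028*I)
m(z) = I*sqrt(13)/2
T = 3565 (T = 1955 + 1610 = 3565)
T - m((a(6, 0) - 1)**2) = 3565 - I*sqrt(13)/2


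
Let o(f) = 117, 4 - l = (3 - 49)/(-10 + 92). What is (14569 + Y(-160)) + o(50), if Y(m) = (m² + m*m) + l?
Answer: 2701513/41 ≈ 65891.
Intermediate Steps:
l = 187/41 (l = 4 - (3 - 49)/(-10 + 92) = 4 - (-46)/82 = 4 - 1*(-23/41) = 4 + 23/41 = 187/41 ≈ 4.5610)
Y(m) = 187/41 + 2*m² (Y(m) = (m² + m*m) + 187/41 = (m² + m²) + 187/41 = 2*m² + 187/41 = 187/41 + 2*m²)
(14569 + Y(-160)) + o(50) = (14569 + (187/41 + 2*(-160)²)) + 117 = (14569 + (187/41 + 2*25600)) + 117 = (14569 + (187/41 + 51200)) + 117 = (14569 + 2099387/41) + 117 = 2696716/41 + 117 = 2701513/41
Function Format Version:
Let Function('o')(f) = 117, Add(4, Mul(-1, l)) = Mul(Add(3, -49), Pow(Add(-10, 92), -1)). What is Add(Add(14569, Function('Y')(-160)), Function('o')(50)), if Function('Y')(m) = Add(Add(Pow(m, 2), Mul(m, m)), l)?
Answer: Rational(2701513, 41) ≈ 65891.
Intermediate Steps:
l = Rational(187, 41) (l = Add(4, Mul(-1, Mul(Add(3, -49), Pow(Add(-10, 92), -1)))) = Add(4, Mul(-1, Mul(-46, Pow(82, -1)))) = Add(4, Mul(-1, Mul(-46, Rational(1, 82)))) = Add(4, Mul(-1, Rational(-23, 41))) = Add(4, Rational(23, 41)) = Rational(187, 41) ≈ 4.5610)
Function('Y')(m) = Add(Rational(187, 41), Mul(2, Pow(m, 2))) (Function('Y')(m) = Add(Add(Pow(m, 2), Mul(m, m)), Rational(187, 41)) = Add(Add(Pow(m, 2), Pow(m, 2)), Rational(187, 41)) = Add(Mul(2, Pow(m, 2)), Rational(187, 41)) = Add(Rational(187, 41), Mul(2, Pow(m, 2))))
Add(Add(14569, Function('Y')(-160)), Function('o')(50)) = Add(Add(14569, Add(Rational(187, 41), Mul(2, Pow(-160, 2)))), 117) = Add(Add(14569, Add(Rational(187, 41), Mul(2, 25600))), 117) = Add(Add(14569, Add(Rational(187, 41), 51200)), 117) = Add(Add(14569, Rational(2099387, 41)), 117) = Add(Rational(2696716, 41), 117) = Rational(2701513, 41)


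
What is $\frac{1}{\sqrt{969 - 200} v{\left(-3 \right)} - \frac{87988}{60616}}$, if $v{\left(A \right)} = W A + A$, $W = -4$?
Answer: $\frac{333342538}{14303793557915} + \frac{2066793444 \sqrt{769}}{14303793557915} \approx 0.0040302$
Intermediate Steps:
$v{\left(A \right)} = - 3 A$ ($v{\left(A \right)} = - 4 A + A = - 3 A$)
$\frac{1}{\sqrt{969 - 200} v{\left(-3 \right)} - \frac{87988}{60616}} = \frac{1}{\sqrt{969 - 200} \left(\left(-3\right) \left(-3\right)\right) - \frac{87988}{60616}} = \frac{1}{\sqrt{769} \cdot 9 - \frac{21997}{15154}} = \frac{1}{9 \sqrt{769} - \frac{21997}{15154}} = \frac{1}{- \frac{21997}{15154} + 9 \sqrt{769}}$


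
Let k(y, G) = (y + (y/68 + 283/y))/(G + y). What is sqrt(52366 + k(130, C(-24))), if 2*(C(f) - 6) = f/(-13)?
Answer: 8*sqrt(46826900639)/7565 ≈ 228.84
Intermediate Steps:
C(f) = 6 - f/26 (C(f) = 6 + (f/(-13))/2 = 6 + (f*(-1/13))/2 = 6 + (-f/13)/2 = 6 - f/26)
k(y, G) = (283/y + 69*y/68)/(G + y) (k(y, G) = (y + (y*(1/68) + 283/y))/(G + y) = (y + (y/68 + 283/y))/(G + y) = (y + (283/y + y/68))/(G + y) = (283/y + 69*y/68)/(G + y))
sqrt(52366 + k(130, C(-24))) = sqrt(52366 + (1/68)*(19244 + 69*130**2)/(130*((6 - 1/26*(-24)) + 130))) = sqrt(52366 + (1/68)*(1/130)*(19244 + 69*16900)/((6 + 12/13) + 130)) = sqrt(52366 + (1/68)*(1/130)*(19244 + 1166100)/(90/13 + 130)) = sqrt(52366 + (1/68)*(1/130)*1185344/(1780/13)) = sqrt(52366 + (1/68)*(1/130)*(13/1780)*1185344) = sqrt(52366 + 37042/37825) = sqrt(1980780992/37825) = 8*sqrt(46826900639)/7565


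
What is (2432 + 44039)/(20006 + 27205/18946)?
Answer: 880439566/379060881 ≈ 2.3227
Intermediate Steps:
(2432 + 44039)/(20006 + 27205/18946) = 46471/(20006 + 27205*(1/18946)) = 46471/(20006 + 27205/18946) = 46471/(379060881/18946) = 46471*(18946/379060881) = 880439566/379060881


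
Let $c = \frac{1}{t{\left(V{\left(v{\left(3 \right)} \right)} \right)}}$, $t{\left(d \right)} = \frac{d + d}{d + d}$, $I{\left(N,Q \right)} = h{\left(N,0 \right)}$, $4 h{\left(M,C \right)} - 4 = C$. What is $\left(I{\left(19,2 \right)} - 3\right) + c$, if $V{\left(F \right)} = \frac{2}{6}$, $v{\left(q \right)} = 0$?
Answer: $-1$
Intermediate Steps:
$h{\left(M,C \right)} = 1 + \frac{C}{4}$
$I{\left(N,Q \right)} = 1$ ($I{\left(N,Q \right)} = 1 + \frac{1}{4} \cdot 0 = 1 + 0 = 1$)
$V{\left(F \right)} = \frac{1}{3}$ ($V{\left(F \right)} = 2 \cdot \frac{1}{6} = \frac{1}{3}$)
$t{\left(d \right)} = 1$ ($t{\left(d \right)} = \frac{2 d}{2 d} = 2 d \frac{1}{2 d} = 1$)
$c = 1$ ($c = 1^{-1} = 1$)
$\left(I{\left(19,2 \right)} - 3\right) + c = \left(1 - 3\right) + 1 = -2 + 1 = -1$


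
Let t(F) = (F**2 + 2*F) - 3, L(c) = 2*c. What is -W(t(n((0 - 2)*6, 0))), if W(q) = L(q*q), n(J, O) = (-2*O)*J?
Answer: -18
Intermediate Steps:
n(J, O) = -2*J*O
t(F) = -3 + F**2 + 2*F
W(q) = 2*q**2 (W(q) = 2*(q*q) = 2*q**2)
-W(t(n((0 - 2)*6, 0))) = -2*(-3 + (-2*(0 - 2)*6*0)**2 + 2*(-2*(0 - 2)*6*0))**2 = -2*(-3 + (-2*(-2*6)*0)**2 + 2*(-2*(-2*6)*0))**2 = -2*(-3 + (-2*(-12)*0)**2 + 2*(-2*(-12)*0))**2 = -2*(-3 + 0**2 + 2*0)**2 = -2*(-3 + 0 + 0)**2 = -2*(-3)**2 = -2*9 = -1*18 = -18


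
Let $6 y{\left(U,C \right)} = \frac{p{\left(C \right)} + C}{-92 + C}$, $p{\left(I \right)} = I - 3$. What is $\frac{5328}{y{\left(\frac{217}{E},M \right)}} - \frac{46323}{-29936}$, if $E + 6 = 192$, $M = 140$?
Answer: $\frac{45948545775}{8292272} \approx 5541.1$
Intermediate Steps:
$p{\left(I \right)} = -3 + I$
$E = 186$ ($E = -6 + 192 = 186$)
$y{\left(U,C \right)} = \frac{-3 + 2 C}{6 \left(-92 + C\right)}$ ($y{\left(U,C \right)} = \frac{\left(\left(-3 + C\right) + C\right) \frac{1}{-92 + C}}{6} = \frac{\left(-3 + 2 C\right) \frac{1}{-92 + C}}{6} = \frac{\frac{1}{-92 + C} \left(-3 + 2 C\right)}{6} = \frac{-3 + 2 C}{6 \left(-92 + C\right)}$)
$\frac{5328}{y{\left(\frac{217}{E},M \right)}} - \frac{46323}{-29936} = \frac{5328}{\frac{1}{6} \frac{1}{-92 + 140} \left(-3 + 2 \cdot 140\right)} - \frac{46323}{-29936} = \frac{5328}{\frac{1}{6} \cdot \frac{1}{48} \left(-3 + 280\right)} - - \frac{46323}{29936} = \frac{5328}{\frac{1}{6} \cdot \frac{1}{48} \cdot 277} + \frac{46323}{29936} = \frac{5328}{\frac{277}{288}} + \frac{46323}{29936} = 5328 \cdot \frac{288}{277} + \frac{46323}{29936} = \frac{1534464}{277} + \frac{46323}{29936} = \frac{45948545775}{8292272}$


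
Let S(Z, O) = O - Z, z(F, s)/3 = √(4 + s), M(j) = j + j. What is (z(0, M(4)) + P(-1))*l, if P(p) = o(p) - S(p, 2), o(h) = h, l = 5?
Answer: -20 + 30*√3 ≈ 31.962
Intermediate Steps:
M(j) = 2*j
z(F, s) = 3*√(4 + s)
P(p) = -2 + 2*p (P(p) = p - (2 - p) = p + (-2 + p) = -2 + 2*p)
(z(0, M(4)) + P(-1))*l = (3*√(4 + 2*4) + (-2 + 2*(-1)))*5 = (3*√(4 + 8) + (-2 - 2))*5 = (3*√12 - 4)*5 = (3*(2*√3) - 4)*5 = (6*√3 - 4)*5 = (-4 + 6*√3)*5 = -20 + 30*√3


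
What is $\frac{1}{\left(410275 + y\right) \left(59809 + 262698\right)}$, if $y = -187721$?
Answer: $\frac{1}{71775222878} \approx 1.3932 \cdot 10^{-11}$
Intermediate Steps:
$\frac{1}{\left(410275 + y\right) \left(59809 + 262698\right)} = \frac{1}{\left(410275 - 187721\right) \left(59809 + 262698\right)} = \frac{1}{222554 \cdot 322507} = \frac{1}{71775222878}$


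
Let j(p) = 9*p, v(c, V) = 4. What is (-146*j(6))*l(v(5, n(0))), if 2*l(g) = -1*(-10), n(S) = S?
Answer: -39420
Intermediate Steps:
l(g) = 5 (l(g) = (-1*(-10))/2 = (½)*10 = 5)
(-146*j(6))*l(v(5, n(0))) = -1314*6*5 = -146*54*5 = -7884*5 = -39420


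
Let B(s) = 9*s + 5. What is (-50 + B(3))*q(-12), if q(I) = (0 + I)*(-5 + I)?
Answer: -3672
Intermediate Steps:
B(s) = 5 + 9*s
q(I) = I*(-5 + I)
(-50 + B(3))*q(-12) = (-50 + (5 + 9*3))*(-12*(-5 - 12)) = (-50 + (5 + 27))*(-12*(-17)) = (-50 + 32)*204 = -18*204 = -3672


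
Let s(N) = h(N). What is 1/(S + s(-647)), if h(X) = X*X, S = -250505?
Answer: 1/168104 ≈ 5.9487e-6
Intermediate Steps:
h(X) = X**2
s(N) = N**2
1/(S + s(-647)) = 1/(-250505 + (-647)**2) = 1/(-250505 + 418609) = 1/168104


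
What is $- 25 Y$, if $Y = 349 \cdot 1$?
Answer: $-8725$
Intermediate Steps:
$Y = 349$
$- 25 Y = \left(-25\right) 349 = -8725$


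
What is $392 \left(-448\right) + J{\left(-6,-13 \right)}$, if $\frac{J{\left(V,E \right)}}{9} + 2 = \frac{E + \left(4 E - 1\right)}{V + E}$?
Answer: $- \frac{3336452}{19} \approx -1.756 \cdot 10^{5}$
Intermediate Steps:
$J{\left(V,E \right)} = -18 + \frac{9 \left(-1 + 5 E\right)}{E + V}$ ($J{\left(V,E \right)} = -18 + 9 \frac{E + \left(4 E - 1\right)}{V + E} = -18 + 9 \frac{E + \left(-1 + 4 E\right)}{E + V} = -18 + 9 \frac{-1 + 5 E}{E + V} = -18 + \frac{9 \left(-1 + 5 E\right)}{E + V}$)
$392 \left(-448\right) + J{\left(-6,-13 \right)} = 392 \left(-448\right) + \frac{9 \left(-1 - -12 + 3 \left(-13\right)\right)}{-13 - 6} = -175616 + \frac{9 \left(-1 + 12 - 39\right)}{-19} = -175616 + 9 \left(- \frac{1}{19}\right) \left(-28\right) = -175616 + \frac{252}{19} = - \frac{3336452}{19}$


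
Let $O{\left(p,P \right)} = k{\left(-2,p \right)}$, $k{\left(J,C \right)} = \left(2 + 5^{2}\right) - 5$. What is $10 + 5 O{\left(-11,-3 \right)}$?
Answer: $120$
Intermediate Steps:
$k{\left(J,C \right)} = 22$ ($k{\left(J,C \right)} = \left(2 + 25\right) - 5 = 27 - 5 = 22$)
$O{\left(p,P \right)} = 22$
$10 + 5 O{\left(-11,-3 \right)} = 10 + 5 \cdot 22 = 10 + 110 = 120$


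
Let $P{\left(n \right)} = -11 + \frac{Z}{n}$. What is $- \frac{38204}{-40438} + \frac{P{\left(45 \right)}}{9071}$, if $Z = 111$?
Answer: $\frac{2596525598}{2751098235} \approx 0.94381$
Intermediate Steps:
$P{\left(n \right)} = -11 + \frac{111}{n}$
$- \frac{38204}{-40438} + \frac{P{\left(45 \right)}}{9071} = - \frac{38204}{-40438} + \frac{-11 + \frac{111}{45}}{9071} = \left(-38204\right) \left(- \frac{1}{40438}\right) + \left(-11 + 111 \cdot \frac{1}{45}\right) \frac{1}{9071} = \frac{19102}{20219} + \left(-11 + \frac{37}{15}\right) \frac{1}{9071} = \frac{19102}{20219} - \frac{128}{136065} = \frac{2596525598}{2751098235}$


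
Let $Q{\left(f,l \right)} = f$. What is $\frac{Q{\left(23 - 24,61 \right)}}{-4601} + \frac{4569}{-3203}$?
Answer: $- \frac{21018766}{14737003} \approx -1.4263$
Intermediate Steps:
$\frac{Q{\left(23 - 24,61 \right)}}{-4601} + \frac{4569}{-3203} = \frac{23 - 24}{-4601} + \frac{4569}{-3203} = \left(-1\right) \left(- \frac{1}{4601}\right) + 4569 \left(- \frac{1}{3203}\right) = \frac{1}{4601} - \frac{4569}{3203} = - \frac{21018766}{14737003}$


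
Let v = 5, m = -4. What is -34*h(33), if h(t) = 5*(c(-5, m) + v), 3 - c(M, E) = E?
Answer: -2040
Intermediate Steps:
c(M, E) = 3 - E
h(t) = 60 (h(t) = 5*((3 - 1*(-4)) + 5) = 5*((3 + 4) + 5) = 5*(7 + 5) = 5*12 = 60)
-34*h(33) = -34*60 = -2040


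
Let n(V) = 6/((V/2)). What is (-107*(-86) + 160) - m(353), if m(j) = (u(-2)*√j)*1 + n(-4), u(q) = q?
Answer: 9365 + 2*√353 ≈ 9402.6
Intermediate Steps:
n(V) = 12/V (n(V) = 6/((V*(½))) = 6/((V/2)) = 6*(2/V) = 12/V)
m(j) = -3 - 2*√j (m(j) = -2*√j*1 + 12/(-4) = -2*√j + 12*(-¼) = -2*√j - 3 = -3 - 2*√j)
(-107*(-86) + 160) - m(353) = (-107*(-86) + 160) - (-3 - 2*√353) = (9202 + 160) + (3 + 2*√353) = 9362 + (3 + 2*√353) = 9365 + 2*√353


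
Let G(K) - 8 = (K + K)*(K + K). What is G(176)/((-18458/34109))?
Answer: -2113257204/9229 ≈ -2.2898e+5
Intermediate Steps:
G(K) = 8 + 4*K² (G(K) = 8 + (K + K)*(K + K) = 8 + (2*K)*(2*K) = 8 + 4*K²)
G(176)/((-18458/34109)) = (8 + 4*176²)/((-18458/34109)) = (8 + 4*30976)/((-18458*1/34109)) = (8 + 123904)/(-18458/34109) = 123912*(-34109/18458) = -2113257204/9229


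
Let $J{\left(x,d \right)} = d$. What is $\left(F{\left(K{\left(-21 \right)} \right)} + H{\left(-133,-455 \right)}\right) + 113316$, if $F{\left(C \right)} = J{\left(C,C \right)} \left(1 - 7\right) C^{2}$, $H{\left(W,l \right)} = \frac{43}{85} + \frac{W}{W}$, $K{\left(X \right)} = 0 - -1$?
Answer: $\frac{9631478}{85} \approx 1.1331 \cdot 10^{5}$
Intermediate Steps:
$K{\left(X \right)} = 1$ ($K{\left(X \right)} = 0 + 1 = 1$)
$H{\left(W,l \right)} = \frac{128}{85}$ ($H{\left(W,l \right)} = 43 \cdot \frac{1}{85} + 1 = \frac{43}{85} + 1 = \frac{128}{85}$)
$F{\left(C \right)} = - 6 C^{3}$ ($F{\left(C \right)} = C \left(1 - 7\right) C^{2} = C \left(-6\right) C^{2} = - 6 C C^{2} = - 6 C^{3}$)
$\left(F{\left(K{\left(-21 \right)} \right)} + H{\left(-133,-455 \right)}\right) + 113316 = \left(- 6 \cdot 1^{3} + \frac{128}{85}\right) + 113316 = \left(\left(-6\right) 1 + \frac{128}{85}\right) + 113316 = \left(-6 + \frac{128}{85}\right) + 113316 = - \frac{382}{85} + 113316 = \frac{9631478}{85}$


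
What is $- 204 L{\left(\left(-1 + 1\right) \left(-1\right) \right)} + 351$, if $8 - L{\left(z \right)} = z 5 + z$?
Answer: $-1281$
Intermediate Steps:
$L{\left(z \right)} = 8 - 6 z$ ($L{\left(z \right)} = 8 - \left(z 5 + z\right) = 8 - \left(5 z + z\right) = 8 - 6 z$)
$- 204 L{\left(\left(-1 + 1\right) \left(-1\right) \right)} + 351 = - 204 \left(8 - 6 \left(-1 + 1\right) \left(-1\right)\right) + 351 = - 204 \left(8 - 6 \cdot 0 \left(-1\right)\right) + 351 = - 204 \left(8 - 0\right) + 351 = - 204 \left(8 + 0\right) + 351 = \left(-204\right) 8 + 351 = -1632 + 351 = -1281$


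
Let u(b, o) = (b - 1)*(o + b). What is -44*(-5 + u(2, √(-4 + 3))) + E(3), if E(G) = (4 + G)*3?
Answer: 153 - 44*I ≈ 153.0 - 44.0*I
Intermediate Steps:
E(G) = 12 + 3*G
u(b, o) = (-1 + b)*(b + o)
-44*(-5 + u(2, √(-4 + 3))) + E(3) = -44*(-5 + (2² - 1*2 - √(-4 + 3) + 2*√(-4 + 3))) + (12 + 3*3) = -44*(-5 + (4 - 2 - √(-1) + 2*√(-1))) + (12 + 9) = -44*(-5 + (4 - 2 - I + 2*I)) + 21 = -44*(-5 + (2 + I)) + 21 = -44*(-3 + I) + 21 = (132 - 44*I) + 21 = 153 - 44*I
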